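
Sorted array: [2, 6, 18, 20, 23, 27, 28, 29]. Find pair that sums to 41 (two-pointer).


Two pointers: lo=0, hi=7
Found pair: (18, 23) summing to 41


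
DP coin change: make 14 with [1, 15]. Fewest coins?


dp[0]=0; dp[i]=1+min(dp[i-c] for c in coins)
...dp[9]=9, dp[10]=10, dp[11]=11, dp[12]=12, dp[13]=13, dp[14]=14
Minimum coins for 14 = 14


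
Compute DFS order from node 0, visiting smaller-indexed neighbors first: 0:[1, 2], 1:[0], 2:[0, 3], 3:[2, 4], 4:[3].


DFS stack-based: start with [0]
Visit order: [0, 1, 2, 3, 4]


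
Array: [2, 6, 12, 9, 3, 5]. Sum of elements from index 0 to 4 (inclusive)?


Prefix sums: [0, 2, 8, 20, 29, 32, 37]
Sum[0..4] = prefix[5] - prefix[0] = 32 - 0 = 32


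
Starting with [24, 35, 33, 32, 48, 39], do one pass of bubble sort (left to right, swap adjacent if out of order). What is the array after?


After one pass: [24, 33, 32, 35, 39, 48]


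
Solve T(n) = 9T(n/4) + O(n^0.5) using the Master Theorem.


a=9, b=4, c=0.5. log_4(9)=1.585 > c=0.5. Case 1: O(n^log_b(a)) = O(n^1.585)
Complexity: O(n^1.585)


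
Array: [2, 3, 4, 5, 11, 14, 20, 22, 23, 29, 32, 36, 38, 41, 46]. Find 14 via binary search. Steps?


Search for 14:
[0,14] mid=7 arr[7]=22
[0,6] mid=3 arr[3]=5
[4,6] mid=5 arr[5]=14
Total: 3 comparisons


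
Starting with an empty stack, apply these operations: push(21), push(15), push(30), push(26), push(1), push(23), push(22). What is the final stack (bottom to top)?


push(21) -> [21]
push(15) -> [21, 15]
push(30) -> [21, 15, 30]
push(26) -> [21, 15, 30, 26]
push(1) -> [21, 15, 30, 26, 1]
push(23) -> [21, 15, 30, 26, 1, 23]
push(22) -> [21, 15, 30, 26, 1, 23, 22]
Final stack (bottom to top): [21, 15, 30, 26, 1, 23, 22]


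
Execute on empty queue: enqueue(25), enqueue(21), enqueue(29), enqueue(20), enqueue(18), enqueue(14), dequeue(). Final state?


enqueue(25) -> [25]
enqueue(21) -> [25, 21]
enqueue(29) -> [25, 21, 29]
enqueue(20) -> [25, 21, 29, 20]
enqueue(18) -> [25, 21, 29, 20, 18]
enqueue(14) -> [25, 21, 29, 20, 18, 14]
dequeue() returns 25 -> [21, 29, 20, 18, 14]
Final queue (front to back): [21, 29, 20, 18, 14]


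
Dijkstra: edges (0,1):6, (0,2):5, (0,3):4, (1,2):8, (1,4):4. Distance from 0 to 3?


Dijkstra from 0:
Distances: {0: 0, 1: 6, 2: 5, 3: 4, 4: 10}
Shortest distance to 3 = 4, path = [0, 3]


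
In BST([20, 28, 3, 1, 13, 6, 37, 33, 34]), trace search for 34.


BST root = 20
Search for 34: compare at each node
Path: [20, 28, 37, 33, 34]


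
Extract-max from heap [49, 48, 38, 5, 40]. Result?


Max = 49
Replace root with last, heapify down
Resulting heap: [48, 40, 38, 5]


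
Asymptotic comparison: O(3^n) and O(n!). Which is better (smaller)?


exponential (base 3) grows slower than factorial
O(3^n) is asymptotically smaller; O(n!) grows faster


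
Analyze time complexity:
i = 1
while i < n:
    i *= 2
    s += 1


Per nesting level: O(log n) = O(log n)
Complexity: O(log n)


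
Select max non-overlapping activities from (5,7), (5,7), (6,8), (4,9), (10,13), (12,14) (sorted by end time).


Greedy: pick earliest-ending, then skip overlaps.
Selected (2 activities): [(5, 7), (10, 13)]


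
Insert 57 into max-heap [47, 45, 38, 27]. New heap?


Append 57: [47, 45, 38, 27, 57]
Bubble up: swap idx 4(57) with idx 1(45); swap idx 1(57) with idx 0(47)
Result: [57, 47, 38, 27, 45]


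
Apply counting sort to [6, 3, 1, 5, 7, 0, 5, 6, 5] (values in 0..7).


Count array: [1, 1, 0, 1, 0, 3, 2, 1]
Reconstruct: [0, 1, 3, 5, 5, 5, 6, 6, 7]


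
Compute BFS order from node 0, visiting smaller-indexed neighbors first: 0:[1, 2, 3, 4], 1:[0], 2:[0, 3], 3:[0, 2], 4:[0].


BFS queue: start with [0]
Visit order: [0, 1, 2, 3, 4]


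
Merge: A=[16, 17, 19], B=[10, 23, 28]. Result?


Compare heads, take smaller each step.
Merged: [10, 16, 17, 19, 23, 28]


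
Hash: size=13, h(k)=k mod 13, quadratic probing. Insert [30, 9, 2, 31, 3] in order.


Insertions: 30->slot 4; 9->slot 9; 2->slot 2; 31->slot 5; 3->slot 3
Table: [None, None, 2, 3, 30, 31, None, None, None, 9, None, None, None]


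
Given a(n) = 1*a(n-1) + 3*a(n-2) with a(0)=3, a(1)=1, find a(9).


Build bottom-up:
...a(7)=457, a(8)=1090, a(9)=1*1090+3*457=2461


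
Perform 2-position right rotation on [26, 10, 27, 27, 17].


Right rotate by 2: [27, 17, 26, 10, 27]


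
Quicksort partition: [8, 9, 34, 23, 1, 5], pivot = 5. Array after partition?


Elements <= 5 go left of pivot.
Result: [1, 5, 34, 23, 8, 9], pivot at index 1


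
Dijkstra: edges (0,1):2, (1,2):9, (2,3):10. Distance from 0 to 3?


Dijkstra from 0:
Distances: {0: 0, 1: 2, 2: 11, 3: 21}
Shortest distance to 3 = 21, path = [0, 1, 2, 3]


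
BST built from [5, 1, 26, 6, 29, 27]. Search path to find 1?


BST root = 5
Search for 1: compare at each node
Path: [5, 1]


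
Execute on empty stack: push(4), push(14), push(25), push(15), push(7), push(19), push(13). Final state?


push(4) -> [4]
push(14) -> [4, 14]
push(25) -> [4, 14, 25]
push(15) -> [4, 14, 25, 15]
push(7) -> [4, 14, 25, 15, 7]
push(19) -> [4, 14, 25, 15, 7, 19]
push(13) -> [4, 14, 25, 15, 7, 19, 13]
Final stack (bottom to top): [4, 14, 25, 15, 7, 19, 13]


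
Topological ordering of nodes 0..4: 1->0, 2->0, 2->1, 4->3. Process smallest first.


Kahn's algorithm, process smallest node first
Order: [2, 1, 0, 4, 3]


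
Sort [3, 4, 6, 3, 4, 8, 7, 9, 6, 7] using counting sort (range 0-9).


Count array: [0, 0, 0, 2, 2, 0, 2, 2, 1, 1]
Reconstruct: [3, 3, 4, 4, 6, 6, 7, 7, 8, 9]


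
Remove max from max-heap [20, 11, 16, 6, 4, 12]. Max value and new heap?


Max = 20
Replace root with last, heapify down
Resulting heap: [16, 11, 12, 6, 4]


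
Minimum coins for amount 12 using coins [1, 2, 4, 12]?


dp[0]=0; dp[i]=1+min(dp[i-c] for c in coins)
...dp[7]=3, dp[8]=2, dp[9]=3, dp[10]=3, dp[11]=4, dp[12]=1
Minimum coins for 12 = 1


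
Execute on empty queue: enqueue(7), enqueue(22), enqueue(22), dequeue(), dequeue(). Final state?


enqueue(7) -> [7]
enqueue(22) -> [7, 22]
enqueue(22) -> [7, 22, 22]
dequeue() returns 7 -> [22, 22]
dequeue() returns 22 -> [22]
Final queue (front to back): [22]


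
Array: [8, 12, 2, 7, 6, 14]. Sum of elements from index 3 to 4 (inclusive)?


Prefix sums: [0, 8, 20, 22, 29, 35, 49]
Sum[3..4] = prefix[5] - prefix[3] = 35 - 22 = 13


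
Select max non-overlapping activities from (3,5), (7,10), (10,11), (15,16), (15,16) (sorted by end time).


Greedy: pick earliest-ending, then skip overlaps.
Selected (4 activities): [(3, 5), (7, 10), (10, 11), (15, 16)]


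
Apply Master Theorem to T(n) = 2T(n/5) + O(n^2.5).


a=2, b=5, c=2.5. log_5(2)=0.431 < c=2.5. Case 3: O(n^c) = O(n^2.500)
Complexity: O(n^2.500)


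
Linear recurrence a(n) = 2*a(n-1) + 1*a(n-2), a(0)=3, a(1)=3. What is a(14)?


Build bottom-up:
...a(12)=58803, a(13)=141963, a(14)=2*141963+1*58803=342729


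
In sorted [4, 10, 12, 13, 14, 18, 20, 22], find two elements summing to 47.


Two pointers: lo=0, hi=7
No pair sums to 47


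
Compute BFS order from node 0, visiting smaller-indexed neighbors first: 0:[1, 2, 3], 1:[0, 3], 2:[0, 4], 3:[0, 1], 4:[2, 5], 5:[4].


BFS queue: start with [0]
Visit order: [0, 1, 2, 3, 4, 5]


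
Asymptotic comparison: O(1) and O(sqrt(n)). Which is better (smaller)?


constant grows slower than sublinear
O(1) is asymptotically smaller; O(sqrt(n)) grows faster


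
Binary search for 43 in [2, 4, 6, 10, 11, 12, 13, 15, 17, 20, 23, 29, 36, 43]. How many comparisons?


Search for 43:
[0,13] mid=6 arr[6]=13
[7,13] mid=10 arr[10]=23
[11,13] mid=12 arr[12]=36
[13,13] mid=13 arr[13]=43
Total: 4 comparisons


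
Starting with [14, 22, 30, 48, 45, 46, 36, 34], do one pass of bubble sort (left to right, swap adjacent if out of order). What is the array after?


After one pass: [14, 22, 30, 45, 46, 36, 34, 48]


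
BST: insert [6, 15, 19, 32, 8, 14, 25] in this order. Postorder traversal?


Root = 6; build tree by BST insertion.
Postorder traversal: [14, 8, 25, 32, 19, 15, 6]


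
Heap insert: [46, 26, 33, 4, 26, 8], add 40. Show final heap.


Append 40: [46, 26, 33, 4, 26, 8, 40]
Bubble up: swap idx 6(40) with idx 2(33)
Result: [46, 26, 40, 4, 26, 8, 33]


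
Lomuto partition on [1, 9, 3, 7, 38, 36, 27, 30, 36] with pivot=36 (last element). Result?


Elements <= 36 go left of pivot.
Result: [1, 9, 3, 7, 36, 27, 30, 36, 38], pivot at index 7


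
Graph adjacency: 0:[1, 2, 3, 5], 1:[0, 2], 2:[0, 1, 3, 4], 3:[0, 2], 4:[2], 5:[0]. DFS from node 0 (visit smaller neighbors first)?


DFS stack-based: start with [0]
Visit order: [0, 1, 2, 3, 4, 5]


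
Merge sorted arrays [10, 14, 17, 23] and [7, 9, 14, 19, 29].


Compare heads, take smaller each step.
Merged: [7, 9, 10, 14, 14, 17, 19, 23, 29]


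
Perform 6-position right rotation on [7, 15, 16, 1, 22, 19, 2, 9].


Right rotate by 6: [16, 1, 22, 19, 2, 9, 7, 15]


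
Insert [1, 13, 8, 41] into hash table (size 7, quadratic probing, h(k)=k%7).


Insertions: 1->slot 1; 13->slot 6; 8->slot 2; 41->slot 0
Table: [41, 1, 8, None, None, None, 13]


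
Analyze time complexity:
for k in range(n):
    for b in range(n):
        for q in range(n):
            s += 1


Per nesting level: O(n) * O(n) * O(n) = O(n^3)
Complexity: O(n^3)


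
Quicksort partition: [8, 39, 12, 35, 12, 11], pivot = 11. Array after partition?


Elements <= 11 go left of pivot.
Result: [8, 11, 12, 35, 12, 39], pivot at index 1


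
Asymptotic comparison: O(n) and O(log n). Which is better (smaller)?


logarithmic grows slower than linear
O(log n) is asymptotically smaller; O(n) grows faster


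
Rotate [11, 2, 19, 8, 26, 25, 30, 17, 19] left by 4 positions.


Left rotate by 4: [26, 25, 30, 17, 19, 11, 2, 19, 8]


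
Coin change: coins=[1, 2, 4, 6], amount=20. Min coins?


dp[0]=0; dp[i]=1+min(dp[i-c] for c in coins)
...dp[15]=4, dp[16]=3, dp[17]=4, dp[18]=3, dp[19]=4, dp[20]=4
Minimum coins for 20 = 4


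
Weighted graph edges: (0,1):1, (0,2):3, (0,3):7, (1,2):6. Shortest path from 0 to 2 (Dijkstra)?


Dijkstra from 0:
Distances: {0: 0, 1: 1, 2: 3, 3: 7}
Shortest distance to 2 = 3, path = [0, 2]


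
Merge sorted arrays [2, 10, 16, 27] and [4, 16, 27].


Compare heads, take smaller each step.
Merged: [2, 4, 10, 16, 16, 27, 27]


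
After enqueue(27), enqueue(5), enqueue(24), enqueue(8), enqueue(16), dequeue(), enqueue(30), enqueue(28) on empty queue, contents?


enqueue(27) -> [27]
enqueue(5) -> [27, 5]
enqueue(24) -> [27, 5, 24]
enqueue(8) -> [27, 5, 24, 8]
enqueue(16) -> [27, 5, 24, 8, 16]
dequeue() returns 27 -> [5, 24, 8, 16]
enqueue(30) -> [5, 24, 8, 16, 30]
enqueue(28) -> [5, 24, 8, 16, 30, 28]
Final queue (front to back): [5, 24, 8, 16, 30, 28]


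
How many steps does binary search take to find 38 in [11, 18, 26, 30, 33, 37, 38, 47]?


Search for 38:
[0,7] mid=3 arr[3]=30
[4,7] mid=5 arr[5]=37
[6,7] mid=6 arr[6]=38
Total: 3 comparisons


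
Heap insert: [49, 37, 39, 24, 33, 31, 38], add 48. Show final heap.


Append 48: [49, 37, 39, 24, 33, 31, 38, 48]
Bubble up: swap idx 7(48) with idx 3(24); swap idx 3(48) with idx 1(37)
Result: [49, 48, 39, 37, 33, 31, 38, 24]


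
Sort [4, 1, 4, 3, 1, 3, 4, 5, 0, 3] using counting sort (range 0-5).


Count array: [1, 2, 0, 3, 3, 1]
Reconstruct: [0, 1, 1, 3, 3, 3, 4, 4, 4, 5]


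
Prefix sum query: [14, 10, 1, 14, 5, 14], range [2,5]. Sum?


Prefix sums: [0, 14, 24, 25, 39, 44, 58]
Sum[2..5] = prefix[6] - prefix[2] = 58 - 24 = 34


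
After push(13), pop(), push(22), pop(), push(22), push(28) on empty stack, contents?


push(13) -> [13]
pop() returns 13 -> []
push(22) -> [22]
pop() returns 22 -> []
push(22) -> [22]
push(28) -> [22, 28]
Final stack (bottom to top): [22, 28]


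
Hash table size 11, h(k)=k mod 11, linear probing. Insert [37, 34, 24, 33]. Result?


Insertions: 37->slot 4; 34->slot 1; 24->slot 2; 33->slot 0
Table: [33, 34, 24, None, 37, None, None, None, None, None, None]


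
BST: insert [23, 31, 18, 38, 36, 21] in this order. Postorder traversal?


Root = 23; build tree by BST insertion.
Postorder traversal: [21, 18, 36, 38, 31, 23]


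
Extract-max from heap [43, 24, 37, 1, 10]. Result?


Max = 43
Replace root with last, heapify down
Resulting heap: [37, 24, 10, 1]


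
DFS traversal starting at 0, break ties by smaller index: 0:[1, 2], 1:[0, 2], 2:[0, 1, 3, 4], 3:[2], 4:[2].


DFS stack-based: start with [0]
Visit order: [0, 1, 2, 3, 4]


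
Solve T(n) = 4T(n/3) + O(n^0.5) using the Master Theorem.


a=4, b=3, c=0.5. log_3(4)=1.262 > c=0.5. Case 1: O(n^log_b(a)) = O(n^1.262)
Complexity: O(n^1.262)


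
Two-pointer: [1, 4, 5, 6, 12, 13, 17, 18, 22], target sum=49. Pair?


Two pointers: lo=0, hi=8
No pair sums to 49


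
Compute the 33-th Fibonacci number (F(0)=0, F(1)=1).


F(n)=F(n-1)+F(n-2)
...F(31)=1346269, F(32)=2178309, F(33)=3524578


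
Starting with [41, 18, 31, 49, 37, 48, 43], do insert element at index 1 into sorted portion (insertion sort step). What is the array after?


After one pass: [18, 41, 31, 49, 37, 48, 43]


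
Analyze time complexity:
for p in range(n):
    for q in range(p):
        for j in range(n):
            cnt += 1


Per nesting level: O(n) * O(n) [triangular over p] * O(n) = O(n^3)
Complexity: O(n^3)


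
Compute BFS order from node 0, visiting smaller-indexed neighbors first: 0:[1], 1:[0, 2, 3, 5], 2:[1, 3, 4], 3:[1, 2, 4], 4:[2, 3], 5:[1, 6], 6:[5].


BFS queue: start with [0]
Visit order: [0, 1, 2, 3, 5, 4, 6]


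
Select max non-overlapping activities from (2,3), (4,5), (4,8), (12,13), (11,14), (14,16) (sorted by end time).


Greedy: pick earliest-ending, then skip overlaps.
Selected (4 activities): [(2, 3), (4, 5), (12, 13), (14, 16)]


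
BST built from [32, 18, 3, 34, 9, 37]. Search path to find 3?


BST root = 32
Search for 3: compare at each node
Path: [32, 18, 3]


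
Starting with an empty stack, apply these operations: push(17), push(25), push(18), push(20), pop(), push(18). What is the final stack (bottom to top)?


push(17) -> [17]
push(25) -> [17, 25]
push(18) -> [17, 25, 18]
push(20) -> [17, 25, 18, 20]
pop() returns 20 -> [17, 25, 18]
push(18) -> [17, 25, 18, 18]
Final stack (bottom to top): [17, 25, 18, 18]


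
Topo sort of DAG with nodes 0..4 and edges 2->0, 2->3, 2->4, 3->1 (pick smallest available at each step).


Kahn's algorithm, process smallest node first
Order: [2, 0, 3, 1, 4]


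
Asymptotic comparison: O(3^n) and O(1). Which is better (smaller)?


constant grows slower than exponential (base 3)
O(1) is asymptotically smaller; O(3^n) grows faster


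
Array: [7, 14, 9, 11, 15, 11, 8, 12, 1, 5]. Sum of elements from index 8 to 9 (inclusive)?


Prefix sums: [0, 7, 21, 30, 41, 56, 67, 75, 87, 88, 93]
Sum[8..9] = prefix[10] - prefix[8] = 93 - 87 = 6


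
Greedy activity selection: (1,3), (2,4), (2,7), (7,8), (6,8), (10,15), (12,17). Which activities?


Greedy: pick earliest-ending, then skip overlaps.
Selected (3 activities): [(1, 3), (7, 8), (10, 15)]


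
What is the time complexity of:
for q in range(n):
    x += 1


Per nesting level: O(n) = O(n)
Complexity: O(n)


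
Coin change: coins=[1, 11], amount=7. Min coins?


dp[0]=0; dp[i]=1+min(dp[i-c] for c in coins)
...dp[2]=2, dp[3]=3, dp[4]=4, dp[5]=5, dp[6]=6, dp[7]=7
Minimum coins for 7 = 7


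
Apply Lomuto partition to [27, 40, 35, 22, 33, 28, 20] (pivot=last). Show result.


Elements <= 20 go left of pivot.
Result: [20, 40, 35, 22, 33, 28, 27], pivot at index 0


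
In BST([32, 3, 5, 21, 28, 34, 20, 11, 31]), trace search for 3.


BST root = 32
Search for 3: compare at each node
Path: [32, 3]


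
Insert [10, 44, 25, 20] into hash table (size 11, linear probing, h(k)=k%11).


Insertions: 10->slot 10; 44->slot 0; 25->slot 3; 20->slot 9
Table: [44, None, None, 25, None, None, None, None, None, 20, 10]


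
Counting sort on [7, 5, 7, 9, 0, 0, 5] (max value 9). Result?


Count array: [2, 0, 0, 0, 0, 2, 0, 2, 0, 1]
Reconstruct: [0, 0, 5, 5, 7, 7, 9]


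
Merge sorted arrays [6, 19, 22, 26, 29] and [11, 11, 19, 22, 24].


Compare heads, take smaller each step.
Merged: [6, 11, 11, 19, 19, 22, 22, 24, 26, 29]


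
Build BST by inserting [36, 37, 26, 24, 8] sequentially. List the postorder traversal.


Root = 36; build tree by BST insertion.
Postorder traversal: [8, 24, 26, 37, 36]


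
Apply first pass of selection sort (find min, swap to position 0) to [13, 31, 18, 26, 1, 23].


After one pass: [1, 31, 18, 26, 13, 23]


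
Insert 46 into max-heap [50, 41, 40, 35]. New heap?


Append 46: [50, 41, 40, 35, 46]
Bubble up: swap idx 4(46) with idx 1(41)
Result: [50, 46, 40, 35, 41]


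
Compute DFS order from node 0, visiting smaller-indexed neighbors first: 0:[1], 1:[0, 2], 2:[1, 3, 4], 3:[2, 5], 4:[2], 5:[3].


DFS stack-based: start with [0]
Visit order: [0, 1, 2, 3, 5, 4]


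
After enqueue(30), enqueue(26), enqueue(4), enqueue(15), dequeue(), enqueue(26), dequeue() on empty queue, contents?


enqueue(30) -> [30]
enqueue(26) -> [30, 26]
enqueue(4) -> [30, 26, 4]
enqueue(15) -> [30, 26, 4, 15]
dequeue() returns 30 -> [26, 4, 15]
enqueue(26) -> [26, 4, 15, 26]
dequeue() returns 26 -> [4, 15, 26]
Final queue (front to back): [4, 15, 26]


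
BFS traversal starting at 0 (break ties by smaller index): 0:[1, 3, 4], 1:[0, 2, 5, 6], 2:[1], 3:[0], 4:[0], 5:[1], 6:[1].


BFS queue: start with [0]
Visit order: [0, 1, 3, 4, 2, 5, 6]


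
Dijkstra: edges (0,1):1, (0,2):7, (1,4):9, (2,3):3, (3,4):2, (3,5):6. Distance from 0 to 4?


Dijkstra from 0:
Distances: {0: 0, 1: 1, 2: 7, 3: 10, 4: 10, 5: 16}
Shortest distance to 4 = 10, path = [0, 1, 4]


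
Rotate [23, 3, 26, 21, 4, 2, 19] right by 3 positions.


Right rotate by 3: [4, 2, 19, 23, 3, 26, 21]


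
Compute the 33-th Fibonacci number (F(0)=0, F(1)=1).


F(n)=F(n-1)+F(n-2)
...F(31)=1346269, F(32)=2178309, F(33)=3524578


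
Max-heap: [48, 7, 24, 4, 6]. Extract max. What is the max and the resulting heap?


Max = 48
Replace root with last, heapify down
Resulting heap: [24, 7, 6, 4]


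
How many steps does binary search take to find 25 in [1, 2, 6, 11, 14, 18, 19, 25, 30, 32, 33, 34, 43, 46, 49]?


Search for 25:
[0,14] mid=7 arr[7]=25
Total: 1 comparisons


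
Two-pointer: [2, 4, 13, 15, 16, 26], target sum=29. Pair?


Two pointers: lo=0, hi=5
Found pair: (13, 16) summing to 29


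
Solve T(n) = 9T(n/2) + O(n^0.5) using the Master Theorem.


a=9, b=2, c=0.5. log_2(9)=3.170 > c=0.5. Case 1: O(n^log_b(a)) = O(n^3.170)
Complexity: O(n^3.170)


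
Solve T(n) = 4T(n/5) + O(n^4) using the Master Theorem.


a=4, b=5, c=4. log_5(4)=0.861 < c=4. Case 3: O(n^c) = O(n^4)
Complexity: O(n^4)


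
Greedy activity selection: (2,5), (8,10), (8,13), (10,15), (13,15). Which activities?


Greedy: pick earliest-ending, then skip overlaps.
Selected (3 activities): [(2, 5), (8, 10), (10, 15)]


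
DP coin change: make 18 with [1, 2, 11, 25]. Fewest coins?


dp[0]=0; dp[i]=1+min(dp[i-c] for c in coins)
...dp[13]=2, dp[14]=3, dp[15]=3, dp[16]=4, dp[17]=4, dp[18]=5
Minimum coins for 18 = 5


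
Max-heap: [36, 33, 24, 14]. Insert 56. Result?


Append 56: [36, 33, 24, 14, 56]
Bubble up: swap idx 4(56) with idx 1(33); swap idx 1(56) with idx 0(36)
Result: [56, 36, 24, 14, 33]


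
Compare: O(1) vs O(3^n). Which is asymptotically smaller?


constant grows slower than exponential (base 3)
O(1) is asymptotically smaller; O(3^n) grows faster


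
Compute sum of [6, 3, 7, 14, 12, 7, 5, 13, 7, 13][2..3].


Prefix sums: [0, 6, 9, 16, 30, 42, 49, 54, 67, 74, 87]
Sum[2..3] = prefix[4] - prefix[2] = 30 - 9 = 21


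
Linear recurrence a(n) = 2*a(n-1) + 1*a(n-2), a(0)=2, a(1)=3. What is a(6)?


Build bottom-up:
...a(4)=46, a(5)=111, a(6)=2*111+1*46=268


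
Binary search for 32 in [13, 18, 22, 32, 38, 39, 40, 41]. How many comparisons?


Search for 32:
[0,7] mid=3 arr[3]=32
Total: 1 comparisons


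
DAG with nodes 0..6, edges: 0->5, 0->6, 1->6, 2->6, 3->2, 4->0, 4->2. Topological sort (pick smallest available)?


Kahn's algorithm, process smallest node first
Order: [1, 3, 4, 0, 2, 5, 6]


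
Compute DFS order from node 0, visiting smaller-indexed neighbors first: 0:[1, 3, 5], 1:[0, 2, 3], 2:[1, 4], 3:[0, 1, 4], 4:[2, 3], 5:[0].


DFS stack-based: start with [0]
Visit order: [0, 1, 2, 4, 3, 5]


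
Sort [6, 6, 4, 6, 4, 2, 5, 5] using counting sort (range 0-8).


Count array: [0, 0, 1, 0, 2, 2, 3, 0, 0]
Reconstruct: [2, 4, 4, 5, 5, 6, 6, 6]


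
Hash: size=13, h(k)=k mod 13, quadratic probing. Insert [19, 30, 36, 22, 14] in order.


Insertions: 19->slot 6; 30->slot 4; 36->slot 10; 22->slot 9; 14->slot 1
Table: [None, 14, None, None, 30, None, 19, None, None, 22, 36, None, None]


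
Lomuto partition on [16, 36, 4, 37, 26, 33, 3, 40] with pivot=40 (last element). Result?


Elements <= 40 go left of pivot.
Result: [16, 36, 4, 37, 26, 33, 3, 40], pivot at index 7


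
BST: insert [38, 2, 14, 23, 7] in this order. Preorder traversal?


Root = 38; build tree by BST insertion.
Preorder traversal: [38, 2, 14, 7, 23]


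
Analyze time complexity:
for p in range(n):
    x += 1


Per nesting level: O(n) = O(n)
Complexity: O(n)


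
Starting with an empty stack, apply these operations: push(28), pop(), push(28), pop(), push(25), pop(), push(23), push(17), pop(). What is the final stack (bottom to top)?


push(28) -> [28]
pop() returns 28 -> []
push(28) -> [28]
pop() returns 28 -> []
push(25) -> [25]
pop() returns 25 -> []
push(23) -> [23]
push(17) -> [23, 17]
pop() returns 17 -> [23]
Final stack (bottom to top): [23]


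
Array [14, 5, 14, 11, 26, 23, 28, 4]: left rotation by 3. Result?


Left rotate by 3: [11, 26, 23, 28, 4, 14, 5, 14]


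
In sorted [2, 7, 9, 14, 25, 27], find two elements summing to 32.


Two pointers: lo=0, hi=5
Found pair: (7, 25) summing to 32


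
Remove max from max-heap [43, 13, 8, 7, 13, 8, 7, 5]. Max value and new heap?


Max = 43
Replace root with last, heapify down
Resulting heap: [13, 13, 8, 7, 5, 8, 7]


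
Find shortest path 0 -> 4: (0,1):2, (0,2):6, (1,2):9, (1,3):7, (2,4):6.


Dijkstra from 0:
Distances: {0: 0, 1: 2, 2: 6, 3: 9, 4: 12}
Shortest distance to 4 = 12, path = [0, 2, 4]


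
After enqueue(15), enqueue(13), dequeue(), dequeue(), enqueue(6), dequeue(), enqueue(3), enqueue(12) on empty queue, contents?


enqueue(15) -> [15]
enqueue(13) -> [15, 13]
dequeue() returns 15 -> [13]
dequeue() returns 13 -> []
enqueue(6) -> [6]
dequeue() returns 6 -> []
enqueue(3) -> [3]
enqueue(12) -> [3, 12]
Final queue (front to back): [3, 12]


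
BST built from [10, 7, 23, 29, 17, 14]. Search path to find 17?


BST root = 10
Search for 17: compare at each node
Path: [10, 23, 17]


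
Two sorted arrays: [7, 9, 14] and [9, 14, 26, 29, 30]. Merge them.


Compare heads, take smaller each step.
Merged: [7, 9, 9, 14, 14, 26, 29, 30]


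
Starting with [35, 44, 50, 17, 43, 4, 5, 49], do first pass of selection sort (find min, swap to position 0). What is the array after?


After one pass: [4, 44, 50, 17, 43, 35, 5, 49]


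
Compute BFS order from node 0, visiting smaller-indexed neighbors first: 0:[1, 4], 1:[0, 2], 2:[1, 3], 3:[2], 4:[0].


BFS queue: start with [0]
Visit order: [0, 1, 4, 2, 3]


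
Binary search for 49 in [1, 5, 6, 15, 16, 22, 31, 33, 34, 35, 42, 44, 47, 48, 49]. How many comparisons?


Search for 49:
[0,14] mid=7 arr[7]=33
[8,14] mid=11 arr[11]=44
[12,14] mid=13 arr[13]=48
[14,14] mid=14 arr[14]=49
Total: 4 comparisons


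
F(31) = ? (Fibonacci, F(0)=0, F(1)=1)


F(n)=F(n-1)+F(n-2)
...F(29)=514229, F(30)=832040, F(31)=1346269


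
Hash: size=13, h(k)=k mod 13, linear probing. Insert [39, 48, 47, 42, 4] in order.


Insertions: 39->slot 0; 48->slot 9; 47->slot 8; 42->slot 3; 4->slot 4
Table: [39, None, None, 42, 4, None, None, None, 47, 48, None, None, None]


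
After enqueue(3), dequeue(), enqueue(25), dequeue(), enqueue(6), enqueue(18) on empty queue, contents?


enqueue(3) -> [3]
dequeue() returns 3 -> []
enqueue(25) -> [25]
dequeue() returns 25 -> []
enqueue(6) -> [6]
enqueue(18) -> [6, 18]
Final queue (front to back): [6, 18]


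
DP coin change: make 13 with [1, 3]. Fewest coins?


dp[0]=0; dp[i]=1+min(dp[i-c] for c in coins)
...dp[8]=4, dp[9]=3, dp[10]=4, dp[11]=5, dp[12]=4, dp[13]=5
Minimum coins for 13 = 5


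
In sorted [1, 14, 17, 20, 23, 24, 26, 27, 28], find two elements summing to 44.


Two pointers: lo=0, hi=8
Found pair: (17, 27) summing to 44


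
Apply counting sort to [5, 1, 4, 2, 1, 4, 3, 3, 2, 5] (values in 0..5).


Count array: [0, 2, 2, 2, 2, 2]
Reconstruct: [1, 1, 2, 2, 3, 3, 4, 4, 5, 5]


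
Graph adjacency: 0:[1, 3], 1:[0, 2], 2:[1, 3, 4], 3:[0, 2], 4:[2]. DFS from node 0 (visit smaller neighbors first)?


DFS stack-based: start with [0]
Visit order: [0, 1, 2, 3, 4]


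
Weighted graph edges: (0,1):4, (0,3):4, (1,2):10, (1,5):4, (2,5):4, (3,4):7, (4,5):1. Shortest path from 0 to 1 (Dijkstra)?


Dijkstra from 0:
Distances: {0: 0, 1: 4, 2: 12, 3: 4, 4: 9, 5: 8}
Shortest distance to 1 = 4, path = [0, 1]


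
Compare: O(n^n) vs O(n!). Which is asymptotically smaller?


factorial grows slower than n^n
O(n!) is asymptotically smaller; O(n^n) grows faster


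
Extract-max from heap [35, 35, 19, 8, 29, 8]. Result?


Max = 35
Replace root with last, heapify down
Resulting heap: [35, 29, 19, 8, 8]


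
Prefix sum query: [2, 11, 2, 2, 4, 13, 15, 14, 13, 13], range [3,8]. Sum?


Prefix sums: [0, 2, 13, 15, 17, 21, 34, 49, 63, 76, 89]
Sum[3..8] = prefix[9] - prefix[3] = 76 - 15 = 61


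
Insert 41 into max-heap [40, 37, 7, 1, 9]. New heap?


Append 41: [40, 37, 7, 1, 9, 41]
Bubble up: swap idx 5(41) with idx 2(7); swap idx 2(41) with idx 0(40)
Result: [41, 37, 40, 1, 9, 7]


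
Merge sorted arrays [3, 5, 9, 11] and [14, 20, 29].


Compare heads, take smaller each step.
Merged: [3, 5, 9, 11, 14, 20, 29]


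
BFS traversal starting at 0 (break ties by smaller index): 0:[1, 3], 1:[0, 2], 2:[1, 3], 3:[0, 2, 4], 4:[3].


BFS queue: start with [0]
Visit order: [0, 1, 3, 2, 4]


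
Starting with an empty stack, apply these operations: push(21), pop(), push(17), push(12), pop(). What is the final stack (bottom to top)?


push(21) -> [21]
pop() returns 21 -> []
push(17) -> [17]
push(12) -> [17, 12]
pop() returns 12 -> [17]
Final stack (bottom to top): [17]


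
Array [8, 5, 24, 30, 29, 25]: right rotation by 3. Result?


Right rotate by 3: [30, 29, 25, 8, 5, 24]


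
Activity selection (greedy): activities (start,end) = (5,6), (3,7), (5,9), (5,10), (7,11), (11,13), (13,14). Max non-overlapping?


Greedy: pick earliest-ending, then skip overlaps.
Selected (4 activities): [(5, 6), (7, 11), (11, 13), (13, 14)]


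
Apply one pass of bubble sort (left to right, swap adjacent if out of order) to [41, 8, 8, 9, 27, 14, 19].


After one pass: [8, 8, 9, 27, 14, 19, 41]


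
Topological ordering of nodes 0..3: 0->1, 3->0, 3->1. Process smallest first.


Kahn's algorithm, process smallest node first
Order: [2, 3, 0, 1]


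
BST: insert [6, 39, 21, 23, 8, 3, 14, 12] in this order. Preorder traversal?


Root = 6; build tree by BST insertion.
Preorder traversal: [6, 3, 39, 21, 8, 14, 12, 23]


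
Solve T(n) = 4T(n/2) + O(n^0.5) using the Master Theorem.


a=4, b=2, c=0.5. log_2(4)=2 > c=0.5. Case 1: O(n^log_b(a)) = O(n^2)
Complexity: O(n^2)


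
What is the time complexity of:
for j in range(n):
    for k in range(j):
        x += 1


Per nesting level: O(n) * O(n) [triangular over j] = O(n^2)
Complexity: O(n^2)


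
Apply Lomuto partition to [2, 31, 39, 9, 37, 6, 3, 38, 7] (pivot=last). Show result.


Elements <= 7 go left of pivot.
Result: [2, 6, 3, 7, 37, 31, 39, 38, 9], pivot at index 3


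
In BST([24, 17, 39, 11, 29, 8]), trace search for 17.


BST root = 24
Search for 17: compare at each node
Path: [24, 17]


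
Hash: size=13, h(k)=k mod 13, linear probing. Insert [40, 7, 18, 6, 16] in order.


Insertions: 40->slot 1; 7->slot 7; 18->slot 5; 6->slot 6; 16->slot 3
Table: [None, 40, None, 16, None, 18, 6, 7, None, None, None, None, None]


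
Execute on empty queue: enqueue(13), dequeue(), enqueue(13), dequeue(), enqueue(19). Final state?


enqueue(13) -> [13]
dequeue() returns 13 -> []
enqueue(13) -> [13]
dequeue() returns 13 -> []
enqueue(19) -> [19]
Final queue (front to back): [19]


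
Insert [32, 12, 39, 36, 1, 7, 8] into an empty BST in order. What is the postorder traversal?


Root = 32; build tree by BST insertion.
Postorder traversal: [8, 7, 1, 12, 36, 39, 32]


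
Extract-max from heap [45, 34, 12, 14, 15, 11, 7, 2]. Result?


Max = 45
Replace root with last, heapify down
Resulting heap: [34, 15, 12, 14, 2, 11, 7]


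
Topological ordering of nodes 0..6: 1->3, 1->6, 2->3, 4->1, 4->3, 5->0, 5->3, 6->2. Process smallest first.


Kahn's algorithm, process smallest node first
Order: [4, 1, 5, 0, 6, 2, 3]


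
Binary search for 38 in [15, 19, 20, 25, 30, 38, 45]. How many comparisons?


Search for 38:
[0,6] mid=3 arr[3]=25
[4,6] mid=5 arr[5]=38
Total: 2 comparisons


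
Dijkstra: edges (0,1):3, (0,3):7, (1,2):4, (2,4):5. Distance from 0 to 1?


Dijkstra from 0:
Distances: {0: 0, 1: 3, 2: 7, 3: 7, 4: 12}
Shortest distance to 1 = 3, path = [0, 1]


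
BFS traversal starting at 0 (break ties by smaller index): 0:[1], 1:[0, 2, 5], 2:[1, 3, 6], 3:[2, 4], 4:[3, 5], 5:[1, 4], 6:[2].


BFS queue: start with [0]
Visit order: [0, 1, 2, 5, 3, 6, 4]


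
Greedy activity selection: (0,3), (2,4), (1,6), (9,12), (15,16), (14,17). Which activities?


Greedy: pick earliest-ending, then skip overlaps.
Selected (3 activities): [(0, 3), (9, 12), (15, 16)]


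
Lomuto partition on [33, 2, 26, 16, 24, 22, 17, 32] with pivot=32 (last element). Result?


Elements <= 32 go left of pivot.
Result: [2, 26, 16, 24, 22, 17, 32, 33], pivot at index 6


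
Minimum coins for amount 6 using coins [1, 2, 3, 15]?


dp[0]=0; dp[i]=1+min(dp[i-c] for c in coins)
...dp[1]=1, dp[2]=1, dp[3]=1, dp[4]=2, dp[5]=2, dp[6]=2
Minimum coins for 6 = 2


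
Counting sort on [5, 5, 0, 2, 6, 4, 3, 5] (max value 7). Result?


Count array: [1, 0, 1, 1, 1, 3, 1, 0]
Reconstruct: [0, 2, 3, 4, 5, 5, 5, 6]


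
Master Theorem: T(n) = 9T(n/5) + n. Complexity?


a=9, b=5, c=1. log_5(9)=1.365 > c=1. Case 1: O(n^log_b(a)) = O(n^1.365)
Complexity: O(n^1.365)


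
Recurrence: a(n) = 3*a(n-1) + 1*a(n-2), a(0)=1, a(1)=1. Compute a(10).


Build bottom-up:
...a(8)=5116, a(9)=16897, a(10)=3*16897+1*5116=55807


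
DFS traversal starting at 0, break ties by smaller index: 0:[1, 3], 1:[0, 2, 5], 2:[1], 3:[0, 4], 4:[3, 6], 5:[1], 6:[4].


DFS stack-based: start with [0]
Visit order: [0, 1, 2, 5, 3, 4, 6]


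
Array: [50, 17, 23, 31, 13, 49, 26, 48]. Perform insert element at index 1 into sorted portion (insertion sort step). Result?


After one pass: [17, 50, 23, 31, 13, 49, 26, 48]


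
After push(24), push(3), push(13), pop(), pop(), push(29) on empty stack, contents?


push(24) -> [24]
push(3) -> [24, 3]
push(13) -> [24, 3, 13]
pop() returns 13 -> [24, 3]
pop() returns 3 -> [24]
push(29) -> [24, 29]
Final stack (bottom to top): [24, 29]


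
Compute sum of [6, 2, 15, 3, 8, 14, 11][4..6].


Prefix sums: [0, 6, 8, 23, 26, 34, 48, 59]
Sum[4..6] = prefix[7] - prefix[4] = 59 - 26 = 33


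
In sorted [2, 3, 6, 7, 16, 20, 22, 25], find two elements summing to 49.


Two pointers: lo=0, hi=7
No pair sums to 49


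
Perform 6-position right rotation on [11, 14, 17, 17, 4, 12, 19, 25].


Right rotate by 6: [17, 17, 4, 12, 19, 25, 11, 14]


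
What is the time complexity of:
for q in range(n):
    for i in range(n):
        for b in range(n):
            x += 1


Per nesting level: O(n) * O(n) * O(n) = O(n^3)
Complexity: O(n^3)


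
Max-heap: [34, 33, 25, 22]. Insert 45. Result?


Append 45: [34, 33, 25, 22, 45]
Bubble up: swap idx 4(45) with idx 1(33); swap idx 1(45) with idx 0(34)
Result: [45, 34, 25, 22, 33]


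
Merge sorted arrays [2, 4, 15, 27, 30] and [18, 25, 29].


Compare heads, take smaller each step.
Merged: [2, 4, 15, 18, 25, 27, 29, 30]


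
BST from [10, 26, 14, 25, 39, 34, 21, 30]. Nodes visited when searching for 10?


BST root = 10
Search for 10: compare at each node
Path: [10]


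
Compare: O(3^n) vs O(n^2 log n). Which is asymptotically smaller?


n^2 log n grows slower than exponential (base 3)
O(n^2 log n) is asymptotically smaller; O(3^n) grows faster


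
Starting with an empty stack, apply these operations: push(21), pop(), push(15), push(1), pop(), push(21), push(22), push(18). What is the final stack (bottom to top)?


push(21) -> [21]
pop() returns 21 -> []
push(15) -> [15]
push(1) -> [15, 1]
pop() returns 1 -> [15]
push(21) -> [15, 21]
push(22) -> [15, 21, 22]
push(18) -> [15, 21, 22, 18]
Final stack (bottom to top): [15, 21, 22, 18]


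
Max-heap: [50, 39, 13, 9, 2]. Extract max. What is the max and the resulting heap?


Max = 50
Replace root with last, heapify down
Resulting heap: [39, 9, 13, 2]


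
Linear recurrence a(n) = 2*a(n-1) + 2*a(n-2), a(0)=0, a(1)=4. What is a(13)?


Build bottom-up:
...a(11)=73088, a(12)=199680, a(13)=2*199680+2*73088=545536


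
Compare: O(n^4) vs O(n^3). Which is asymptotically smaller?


cubic grows slower than quartic
O(n^3) is asymptotically smaller; O(n^4) grows faster


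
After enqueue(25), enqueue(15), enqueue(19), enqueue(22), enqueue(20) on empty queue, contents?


enqueue(25) -> [25]
enqueue(15) -> [25, 15]
enqueue(19) -> [25, 15, 19]
enqueue(22) -> [25, 15, 19, 22]
enqueue(20) -> [25, 15, 19, 22, 20]
Final queue (front to back): [25, 15, 19, 22, 20]


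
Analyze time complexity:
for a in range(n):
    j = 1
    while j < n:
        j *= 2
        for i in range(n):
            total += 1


Per nesting level: O(n) * O(log n) * O(n) = O(n^2 log n)
Complexity: O(n^2 log n)


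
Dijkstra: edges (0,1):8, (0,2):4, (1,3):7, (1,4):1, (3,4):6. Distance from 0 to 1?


Dijkstra from 0:
Distances: {0: 0, 1: 8, 2: 4, 3: 15, 4: 9}
Shortest distance to 1 = 8, path = [0, 1]


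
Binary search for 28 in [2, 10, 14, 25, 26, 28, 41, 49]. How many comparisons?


Search for 28:
[0,7] mid=3 arr[3]=25
[4,7] mid=5 arr[5]=28
Total: 2 comparisons


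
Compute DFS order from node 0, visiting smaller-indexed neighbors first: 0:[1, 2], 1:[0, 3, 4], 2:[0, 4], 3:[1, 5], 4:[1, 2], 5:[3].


DFS stack-based: start with [0]
Visit order: [0, 1, 3, 5, 4, 2]


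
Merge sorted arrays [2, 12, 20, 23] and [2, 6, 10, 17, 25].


Compare heads, take smaller each step.
Merged: [2, 2, 6, 10, 12, 17, 20, 23, 25]


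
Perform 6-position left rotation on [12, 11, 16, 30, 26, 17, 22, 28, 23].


Left rotate by 6: [22, 28, 23, 12, 11, 16, 30, 26, 17]


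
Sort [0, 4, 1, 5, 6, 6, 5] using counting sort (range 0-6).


Count array: [1, 1, 0, 0, 1, 2, 2]
Reconstruct: [0, 1, 4, 5, 5, 6, 6]


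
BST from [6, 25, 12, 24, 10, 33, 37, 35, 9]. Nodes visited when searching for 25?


BST root = 6
Search for 25: compare at each node
Path: [6, 25]


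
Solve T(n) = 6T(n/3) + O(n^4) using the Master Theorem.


a=6, b=3, c=4. log_3(6)=1.631 < c=4. Case 3: O(n^c) = O(n^4)
Complexity: O(n^4)


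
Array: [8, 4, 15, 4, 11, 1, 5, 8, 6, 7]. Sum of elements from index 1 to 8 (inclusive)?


Prefix sums: [0, 8, 12, 27, 31, 42, 43, 48, 56, 62, 69]
Sum[1..8] = prefix[9] - prefix[1] = 62 - 8 = 54


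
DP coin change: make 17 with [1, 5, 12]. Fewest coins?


dp[0]=0; dp[i]=1+min(dp[i-c] for c in coins)
...dp[12]=1, dp[13]=2, dp[14]=3, dp[15]=3, dp[16]=4, dp[17]=2
Minimum coins for 17 = 2


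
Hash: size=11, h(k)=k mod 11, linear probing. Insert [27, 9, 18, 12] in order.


Insertions: 27->slot 5; 9->slot 9; 18->slot 7; 12->slot 1
Table: [None, 12, None, None, None, 27, None, 18, None, 9, None]


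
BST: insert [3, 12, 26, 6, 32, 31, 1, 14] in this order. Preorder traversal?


Root = 3; build tree by BST insertion.
Preorder traversal: [3, 1, 12, 6, 26, 14, 32, 31]


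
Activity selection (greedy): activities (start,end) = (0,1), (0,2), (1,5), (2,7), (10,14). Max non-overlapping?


Greedy: pick earliest-ending, then skip overlaps.
Selected (3 activities): [(0, 1), (1, 5), (10, 14)]


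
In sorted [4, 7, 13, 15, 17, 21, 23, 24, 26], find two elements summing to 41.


Two pointers: lo=0, hi=8
Found pair: (15, 26) summing to 41


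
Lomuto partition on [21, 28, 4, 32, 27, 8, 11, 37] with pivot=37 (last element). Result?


Elements <= 37 go left of pivot.
Result: [21, 28, 4, 32, 27, 8, 11, 37], pivot at index 7


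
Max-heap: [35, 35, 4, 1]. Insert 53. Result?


Append 53: [35, 35, 4, 1, 53]
Bubble up: swap idx 4(53) with idx 1(35); swap idx 1(53) with idx 0(35)
Result: [53, 35, 4, 1, 35]


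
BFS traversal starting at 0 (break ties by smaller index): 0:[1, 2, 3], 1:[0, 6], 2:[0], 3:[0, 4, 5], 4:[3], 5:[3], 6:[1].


BFS queue: start with [0]
Visit order: [0, 1, 2, 3, 6, 4, 5]


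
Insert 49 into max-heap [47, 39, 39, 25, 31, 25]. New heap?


Append 49: [47, 39, 39, 25, 31, 25, 49]
Bubble up: swap idx 6(49) with idx 2(39); swap idx 2(49) with idx 0(47)
Result: [49, 39, 47, 25, 31, 25, 39]


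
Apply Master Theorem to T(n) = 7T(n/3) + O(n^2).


a=7, b=3, c=2. log_3(7)=1.771 < c=2. Case 3: O(n^c) = O(n^2)
Complexity: O(n^2)


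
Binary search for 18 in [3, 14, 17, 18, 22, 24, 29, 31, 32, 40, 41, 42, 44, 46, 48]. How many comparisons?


Search for 18:
[0,14] mid=7 arr[7]=31
[0,6] mid=3 arr[3]=18
Total: 2 comparisons


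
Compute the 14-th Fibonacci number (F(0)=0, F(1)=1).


F(n)=F(n-1)+F(n-2)
...F(12)=144, F(13)=233, F(14)=377


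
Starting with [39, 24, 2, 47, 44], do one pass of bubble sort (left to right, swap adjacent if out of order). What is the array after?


After one pass: [24, 2, 39, 44, 47]


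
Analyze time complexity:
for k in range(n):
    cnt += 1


Per nesting level: O(n) = O(n)
Complexity: O(n)


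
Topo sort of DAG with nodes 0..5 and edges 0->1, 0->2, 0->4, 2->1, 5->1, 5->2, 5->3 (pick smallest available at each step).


Kahn's algorithm, process smallest node first
Order: [0, 4, 5, 2, 1, 3]


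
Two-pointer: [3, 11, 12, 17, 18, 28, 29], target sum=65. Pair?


Two pointers: lo=0, hi=6
No pair sums to 65


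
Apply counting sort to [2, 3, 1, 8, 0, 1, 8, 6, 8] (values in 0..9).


Count array: [1, 2, 1, 1, 0, 0, 1, 0, 3, 0]
Reconstruct: [0, 1, 1, 2, 3, 6, 8, 8, 8]


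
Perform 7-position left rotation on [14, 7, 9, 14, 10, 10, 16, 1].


Left rotate by 7: [1, 14, 7, 9, 14, 10, 10, 16]


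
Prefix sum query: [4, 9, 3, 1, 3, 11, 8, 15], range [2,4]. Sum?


Prefix sums: [0, 4, 13, 16, 17, 20, 31, 39, 54]
Sum[2..4] = prefix[5] - prefix[2] = 20 - 13 = 7


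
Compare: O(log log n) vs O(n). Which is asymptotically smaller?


double-logarithmic grows slower than linear
O(log log n) is asymptotically smaller; O(n) grows faster


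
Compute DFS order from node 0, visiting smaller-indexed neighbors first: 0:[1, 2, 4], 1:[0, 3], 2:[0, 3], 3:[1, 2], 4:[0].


DFS stack-based: start with [0]
Visit order: [0, 1, 3, 2, 4]


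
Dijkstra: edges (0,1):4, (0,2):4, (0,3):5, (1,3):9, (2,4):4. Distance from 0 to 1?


Dijkstra from 0:
Distances: {0: 0, 1: 4, 2: 4, 3: 5, 4: 8}
Shortest distance to 1 = 4, path = [0, 1]
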